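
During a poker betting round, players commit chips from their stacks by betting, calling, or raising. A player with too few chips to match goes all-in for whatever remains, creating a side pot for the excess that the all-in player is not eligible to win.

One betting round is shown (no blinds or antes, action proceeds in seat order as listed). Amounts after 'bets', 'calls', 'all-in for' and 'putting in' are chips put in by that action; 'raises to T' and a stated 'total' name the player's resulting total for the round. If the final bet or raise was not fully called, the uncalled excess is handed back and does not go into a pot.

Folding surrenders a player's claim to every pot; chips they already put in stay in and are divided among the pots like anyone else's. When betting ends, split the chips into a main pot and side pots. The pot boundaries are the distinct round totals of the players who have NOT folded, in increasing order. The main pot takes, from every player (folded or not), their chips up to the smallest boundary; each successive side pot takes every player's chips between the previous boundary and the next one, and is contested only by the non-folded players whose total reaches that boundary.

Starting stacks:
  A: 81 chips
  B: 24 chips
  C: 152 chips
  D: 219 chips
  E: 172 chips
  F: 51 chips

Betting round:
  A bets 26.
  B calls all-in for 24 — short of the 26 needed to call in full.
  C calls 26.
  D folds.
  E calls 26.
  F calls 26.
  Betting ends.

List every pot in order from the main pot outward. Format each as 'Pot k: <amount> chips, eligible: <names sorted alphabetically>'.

Pot 1: 120 chips, eligible: A, B, C, E, F
Pot 2: 8 chips, eligible: A, C, E, F

Derivation:
Contributions: A=26, B=24, C=26, E=26, F=26
Folded: D
Pot levels (distinct totals of non-folded players): 24, 26
Layer 1-24: 24 each from A, B, C, E, F = 24*5 = 120 chips; eligible A, B, C, E, F
Layer 25-26: 2 each from A, C, E, F = 2*4 = 8 chips; eligible A, C, E, F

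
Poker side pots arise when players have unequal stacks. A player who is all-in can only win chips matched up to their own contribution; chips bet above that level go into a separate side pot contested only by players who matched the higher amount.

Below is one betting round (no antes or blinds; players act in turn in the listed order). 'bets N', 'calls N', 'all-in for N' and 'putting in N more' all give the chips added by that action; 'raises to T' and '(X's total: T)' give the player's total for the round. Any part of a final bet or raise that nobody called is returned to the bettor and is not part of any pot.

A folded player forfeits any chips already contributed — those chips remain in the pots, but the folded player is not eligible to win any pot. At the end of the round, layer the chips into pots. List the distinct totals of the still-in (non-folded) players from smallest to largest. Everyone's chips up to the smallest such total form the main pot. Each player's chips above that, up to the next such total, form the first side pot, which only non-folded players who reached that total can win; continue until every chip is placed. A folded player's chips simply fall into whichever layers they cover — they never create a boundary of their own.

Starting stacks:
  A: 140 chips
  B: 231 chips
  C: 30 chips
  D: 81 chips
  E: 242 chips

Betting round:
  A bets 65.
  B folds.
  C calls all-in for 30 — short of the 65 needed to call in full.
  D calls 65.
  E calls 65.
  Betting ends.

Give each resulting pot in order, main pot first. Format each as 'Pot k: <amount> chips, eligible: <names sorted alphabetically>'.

Contributions: A=65, C=30, D=65, E=65
Folded: B
Pot levels (distinct totals of non-folded players): 30, 65
Layer 1-30: 30 each from A, C, D, E = 30*4 = 120 chips; eligible A, C, D, E
Layer 31-65: 35 each from A, D, E = 35*3 = 105 chips; eligible A, D, E

Pot 1: 120 chips, eligible: A, C, D, E
Pot 2: 105 chips, eligible: A, D, E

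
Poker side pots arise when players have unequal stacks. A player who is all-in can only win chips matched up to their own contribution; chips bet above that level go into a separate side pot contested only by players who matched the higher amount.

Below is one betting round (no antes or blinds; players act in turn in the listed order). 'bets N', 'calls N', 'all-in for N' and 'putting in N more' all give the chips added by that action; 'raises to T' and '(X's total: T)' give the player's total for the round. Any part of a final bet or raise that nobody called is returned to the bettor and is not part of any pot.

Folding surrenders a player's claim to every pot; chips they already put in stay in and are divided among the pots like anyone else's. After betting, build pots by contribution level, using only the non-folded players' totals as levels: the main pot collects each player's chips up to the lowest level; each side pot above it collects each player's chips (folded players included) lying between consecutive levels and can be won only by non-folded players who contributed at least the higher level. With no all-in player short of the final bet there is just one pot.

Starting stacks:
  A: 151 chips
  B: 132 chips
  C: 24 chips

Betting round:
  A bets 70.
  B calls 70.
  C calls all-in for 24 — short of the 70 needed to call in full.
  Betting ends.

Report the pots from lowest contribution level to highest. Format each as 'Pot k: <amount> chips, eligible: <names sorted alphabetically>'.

Pot 1: 72 chips, eligible: A, B, C
Pot 2: 92 chips, eligible: A, B

Derivation:
Contributions: A=70, B=70, C=24
Pot levels (distinct totals of non-folded players): 24, 70
Layer 1-24: 24 each from A, B, C = 24*3 = 72 chips; eligible A, B, C
Layer 25-70: 46 each from A, B = 46*2 = 92 chips; eligible A, B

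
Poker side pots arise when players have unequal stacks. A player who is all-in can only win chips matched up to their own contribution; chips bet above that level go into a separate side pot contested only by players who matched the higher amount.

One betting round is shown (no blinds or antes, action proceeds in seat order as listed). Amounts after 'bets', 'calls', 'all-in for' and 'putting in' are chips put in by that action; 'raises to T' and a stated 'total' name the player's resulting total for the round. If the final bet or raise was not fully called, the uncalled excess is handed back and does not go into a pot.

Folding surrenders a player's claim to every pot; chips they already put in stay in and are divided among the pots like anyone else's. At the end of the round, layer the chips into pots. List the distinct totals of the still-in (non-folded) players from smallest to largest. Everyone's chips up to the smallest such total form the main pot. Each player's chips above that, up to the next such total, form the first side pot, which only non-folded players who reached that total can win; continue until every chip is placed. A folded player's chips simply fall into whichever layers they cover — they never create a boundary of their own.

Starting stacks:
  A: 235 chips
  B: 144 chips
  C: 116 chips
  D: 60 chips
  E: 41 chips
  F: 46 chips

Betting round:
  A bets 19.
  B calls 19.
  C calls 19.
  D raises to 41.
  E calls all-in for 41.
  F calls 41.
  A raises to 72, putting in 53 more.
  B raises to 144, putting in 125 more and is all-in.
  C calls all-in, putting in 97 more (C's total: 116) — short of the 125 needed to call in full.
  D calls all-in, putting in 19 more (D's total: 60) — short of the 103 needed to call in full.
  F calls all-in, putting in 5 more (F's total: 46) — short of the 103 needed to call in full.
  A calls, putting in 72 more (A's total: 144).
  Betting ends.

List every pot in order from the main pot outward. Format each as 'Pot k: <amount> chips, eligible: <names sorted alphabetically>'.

Contributions: A=144, B=144, C=116, D=60, E=41, F=46
Pot levels (distinct totals of non-folded players): 41, 46, 60, 116, 144
Layer 1-41: 41 each from A, B, C, D, E, F = 41*6 = 246 chips; eligible A, B, C, D, E, F
Layer 42-46: 5 each from A, B, C, D, F = 5*5 = 25 chips; eligible A, B, C, D, F
Layer 47-60: 14 each from A, B, C, D = 14*4 = 56 chips; eligible A, B, C, D
Layer 61-116: 56 each from A, B, C = 56*3 = 168 chips; eligible A, B, C
Layer 117-144: 28 each from A, B = 28*2 = 56 chips; eligible A, B

Pot 1: 246 chips, eligible: A, B, C, D, E, F
Pot 2: 25 chips, eligible: A, B, C, D, F
Pot 3: 56 chips, eligible: A, B, C, D
Pot 4: 168 chips, eligible: A, B, C
Pot 5: 56 chips, eligible: A, B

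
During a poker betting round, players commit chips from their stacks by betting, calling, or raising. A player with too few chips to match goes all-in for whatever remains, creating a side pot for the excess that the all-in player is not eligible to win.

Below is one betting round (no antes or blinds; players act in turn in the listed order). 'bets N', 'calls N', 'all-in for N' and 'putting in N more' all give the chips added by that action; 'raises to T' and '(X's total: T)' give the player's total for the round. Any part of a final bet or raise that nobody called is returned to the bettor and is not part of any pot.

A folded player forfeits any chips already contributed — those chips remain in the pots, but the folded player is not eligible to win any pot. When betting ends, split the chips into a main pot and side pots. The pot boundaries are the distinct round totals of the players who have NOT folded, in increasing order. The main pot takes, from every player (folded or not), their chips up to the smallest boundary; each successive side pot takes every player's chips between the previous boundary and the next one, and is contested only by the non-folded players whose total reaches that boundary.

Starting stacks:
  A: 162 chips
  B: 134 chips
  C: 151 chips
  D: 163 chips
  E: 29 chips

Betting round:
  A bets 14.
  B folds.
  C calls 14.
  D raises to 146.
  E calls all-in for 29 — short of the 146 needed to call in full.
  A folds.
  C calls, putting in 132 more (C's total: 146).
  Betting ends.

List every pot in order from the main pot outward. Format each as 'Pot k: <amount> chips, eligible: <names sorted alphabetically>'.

Pot 1: 101 chips, eligible: C, D, E
Pot 2: 234 chips, eligible: C, D

Derivation:
Contributions: A=14, C=146, D=146, E=29
Folded: A, B
Pot levels (distinct totals of non-folded players): 29, 146
Layer 1-29: A 14 + C 29 + D 29 + E 29 = 101 chips; eligible C, D, E
Layer 30-146: 117 each from C, D = 117*2 = 234 chips; eligible C, D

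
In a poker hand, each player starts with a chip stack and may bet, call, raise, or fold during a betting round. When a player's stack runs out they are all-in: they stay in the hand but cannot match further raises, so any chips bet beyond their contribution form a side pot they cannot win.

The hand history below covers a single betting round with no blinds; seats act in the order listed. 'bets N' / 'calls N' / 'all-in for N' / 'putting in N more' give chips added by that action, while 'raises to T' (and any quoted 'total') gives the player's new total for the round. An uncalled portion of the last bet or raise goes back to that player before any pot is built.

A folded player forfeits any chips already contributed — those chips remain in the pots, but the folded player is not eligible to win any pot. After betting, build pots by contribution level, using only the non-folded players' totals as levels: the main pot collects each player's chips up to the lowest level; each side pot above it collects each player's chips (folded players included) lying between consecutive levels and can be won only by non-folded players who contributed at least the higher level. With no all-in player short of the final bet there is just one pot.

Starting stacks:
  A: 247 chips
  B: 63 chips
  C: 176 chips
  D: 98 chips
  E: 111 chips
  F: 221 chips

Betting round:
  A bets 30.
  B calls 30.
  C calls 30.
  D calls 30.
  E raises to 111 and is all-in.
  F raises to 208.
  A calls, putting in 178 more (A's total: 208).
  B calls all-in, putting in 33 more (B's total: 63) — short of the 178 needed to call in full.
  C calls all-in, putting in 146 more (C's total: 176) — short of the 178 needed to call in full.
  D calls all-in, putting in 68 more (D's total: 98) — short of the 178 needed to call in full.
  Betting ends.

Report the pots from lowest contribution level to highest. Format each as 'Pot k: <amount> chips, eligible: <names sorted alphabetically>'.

Pot 1: 378 chips, eligible: A, B, C, D, E, F
Pot 2: 175 chips, eligible: A, C, D, E, F
Pot 3: 52 chips, eligible: A, C, E, F
Pot 4: 195 chips, eligible: A, C, F
Pot 5: 64 chips, eligible: A, F

Derivation:
Contributions: A=208, B=63, C=176, D=98, E=111, F=208
Pot levels (distinct totals of non-folded players): 63, 98, 111, 176, 208
Layer 1-63: 63 each from A, B, C, D, E, F = 63*6 = 378 chips; eligible A, B, C, D, E, F
Layer 64-98: 35 each from A, C, D, E, F = 35*5 = 175 chips; eligible A, C, D, E, F
Layer 99-111: 13 each from A, C, E, F = 13*4 = 52 chips; eligible A, C, E, F
Layer 112-176: 65 each from A, C, F = 65*3 = 195 chips; eligible A, C, F
Layer 177-208: 32 each from A, F = 32*2 = 64 chips; eligible A, F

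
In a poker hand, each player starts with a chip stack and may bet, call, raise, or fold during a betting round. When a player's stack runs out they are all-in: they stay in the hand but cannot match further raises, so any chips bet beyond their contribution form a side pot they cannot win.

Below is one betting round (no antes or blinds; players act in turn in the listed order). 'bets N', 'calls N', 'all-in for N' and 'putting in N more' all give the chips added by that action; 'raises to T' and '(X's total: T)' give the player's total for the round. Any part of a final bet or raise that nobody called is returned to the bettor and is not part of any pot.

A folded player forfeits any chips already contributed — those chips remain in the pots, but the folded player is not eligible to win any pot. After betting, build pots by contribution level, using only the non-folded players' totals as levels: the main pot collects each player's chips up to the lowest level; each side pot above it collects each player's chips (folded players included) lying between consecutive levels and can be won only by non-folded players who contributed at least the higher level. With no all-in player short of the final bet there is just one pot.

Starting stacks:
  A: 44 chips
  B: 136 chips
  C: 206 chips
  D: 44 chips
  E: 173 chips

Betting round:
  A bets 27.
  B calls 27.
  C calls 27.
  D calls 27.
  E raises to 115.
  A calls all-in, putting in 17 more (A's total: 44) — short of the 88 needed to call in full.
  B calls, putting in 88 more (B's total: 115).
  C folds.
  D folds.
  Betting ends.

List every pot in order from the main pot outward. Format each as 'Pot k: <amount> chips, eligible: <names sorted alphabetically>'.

Contributions: A=44, B=115, C=27, D=27, E=115
Folded: C, D
Pot levels (distinct totals of non-folded players): 44, 115
Layer 1-44: A 44 + B 44 + C 27 + D 27 + E 44 = 186 chips; eligible A, B, E
Layer 45-115: 71 each from B, E = 71*2 = 142 chips; eligible B, E

Pot 1: 186 chips, eligible: A, B, E
Pot 2: 142 chips, eligible: B, E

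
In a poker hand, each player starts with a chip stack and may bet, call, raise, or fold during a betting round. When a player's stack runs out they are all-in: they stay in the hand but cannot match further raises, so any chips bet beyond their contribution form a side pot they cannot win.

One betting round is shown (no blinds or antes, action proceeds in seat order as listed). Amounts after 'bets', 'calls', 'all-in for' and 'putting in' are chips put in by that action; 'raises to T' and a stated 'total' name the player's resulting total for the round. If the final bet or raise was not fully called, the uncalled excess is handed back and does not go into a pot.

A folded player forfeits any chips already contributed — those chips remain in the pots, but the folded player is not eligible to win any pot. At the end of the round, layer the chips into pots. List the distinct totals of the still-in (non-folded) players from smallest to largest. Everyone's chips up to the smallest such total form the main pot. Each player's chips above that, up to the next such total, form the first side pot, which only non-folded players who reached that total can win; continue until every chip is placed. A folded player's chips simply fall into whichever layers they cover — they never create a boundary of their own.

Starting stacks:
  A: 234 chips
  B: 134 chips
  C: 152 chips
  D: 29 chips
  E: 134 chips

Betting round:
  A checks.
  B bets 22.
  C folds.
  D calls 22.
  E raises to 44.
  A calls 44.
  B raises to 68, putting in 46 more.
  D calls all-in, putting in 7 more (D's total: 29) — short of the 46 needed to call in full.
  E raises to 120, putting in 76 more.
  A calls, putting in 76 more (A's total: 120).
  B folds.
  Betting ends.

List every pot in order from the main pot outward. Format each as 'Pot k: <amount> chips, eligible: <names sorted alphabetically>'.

Pot 1: 116 chips, eligible: A, D, E
Pot 2: 221 chips, eligible: A, E

Derivation:
Contributions: A=120, B=68, D=29, E=120
Folded: B, C
Pot levels (distinct totals of non-folded players): 29, 120
Layer 1-29: 29 each from A, B, D, E = 29*4 = 116 chips; eligible A, D, E
Layer 30-120: A 91 + B 39 + E 91 = 221 chips; eligible A, E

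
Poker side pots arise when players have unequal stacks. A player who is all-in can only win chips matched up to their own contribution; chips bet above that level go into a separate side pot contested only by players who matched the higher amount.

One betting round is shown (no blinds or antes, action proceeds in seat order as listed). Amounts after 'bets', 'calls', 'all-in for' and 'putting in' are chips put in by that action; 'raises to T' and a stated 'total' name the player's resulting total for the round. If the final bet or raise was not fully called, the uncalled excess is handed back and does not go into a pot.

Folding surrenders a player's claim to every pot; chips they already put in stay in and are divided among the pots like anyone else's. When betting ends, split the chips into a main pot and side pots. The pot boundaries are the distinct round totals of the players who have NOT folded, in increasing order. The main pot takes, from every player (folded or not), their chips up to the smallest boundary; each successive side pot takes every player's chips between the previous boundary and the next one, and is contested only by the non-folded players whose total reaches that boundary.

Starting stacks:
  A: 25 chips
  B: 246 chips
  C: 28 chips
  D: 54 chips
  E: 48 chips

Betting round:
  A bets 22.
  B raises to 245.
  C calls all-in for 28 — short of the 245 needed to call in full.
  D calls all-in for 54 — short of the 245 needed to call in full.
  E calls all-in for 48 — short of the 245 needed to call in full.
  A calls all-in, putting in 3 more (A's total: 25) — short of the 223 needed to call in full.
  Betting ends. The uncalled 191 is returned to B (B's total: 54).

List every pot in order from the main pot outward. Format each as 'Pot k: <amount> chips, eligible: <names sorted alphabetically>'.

Pot 1: 125 chips, eligible: A, B, C, D, E
Pot 2: 12 chips, eligible: B, C, D, E
Pot 3: 60 chips, eligible: B, D, E
Pot 4: 12 chips, eligible: B, D

Derivation:
Contributions (after 191 returned to B): A=25, B=54, C=28, D=54, E=48
Pot levels (distinct totals of non-folded players): 25, 28, 48, 54
Layer 1-25: 25 each from A, B, C, D, E = 25*5 = 125 chips; eligible A, B, C, D, E
Layer 26-28: 3 each from B, C, D, E = 3*4 = 12 chips; eligible B, C, D, E
Layer 29-48: 20 each from B, D, E = 20*3 = 60 chips; eligible B, D, E
Layer 49-54: 6 each from B, D = 6*2 = 12 chips; eligible B, D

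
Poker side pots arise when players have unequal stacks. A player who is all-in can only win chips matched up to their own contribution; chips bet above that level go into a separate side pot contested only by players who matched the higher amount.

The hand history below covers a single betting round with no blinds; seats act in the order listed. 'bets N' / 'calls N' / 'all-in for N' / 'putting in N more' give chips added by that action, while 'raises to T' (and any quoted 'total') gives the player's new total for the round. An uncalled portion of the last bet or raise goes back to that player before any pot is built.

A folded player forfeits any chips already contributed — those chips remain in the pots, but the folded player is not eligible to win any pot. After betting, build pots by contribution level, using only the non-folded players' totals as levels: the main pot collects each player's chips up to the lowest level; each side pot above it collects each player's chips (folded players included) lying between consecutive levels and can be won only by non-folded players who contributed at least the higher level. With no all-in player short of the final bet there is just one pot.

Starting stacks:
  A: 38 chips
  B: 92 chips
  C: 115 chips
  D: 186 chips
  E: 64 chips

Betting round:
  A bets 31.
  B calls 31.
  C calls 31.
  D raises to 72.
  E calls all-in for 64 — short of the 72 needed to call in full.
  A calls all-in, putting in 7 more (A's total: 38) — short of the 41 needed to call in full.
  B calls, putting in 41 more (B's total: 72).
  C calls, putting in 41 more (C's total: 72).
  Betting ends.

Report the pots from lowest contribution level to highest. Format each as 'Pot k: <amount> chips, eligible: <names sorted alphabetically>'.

Pot 1: 190 chips, eligible: A, B, C, D, E
Pot 2: 104 chips, eligible: B, C, D, E
Pot 3: 24 chips, eligible: B, C, D

Derivation:
Contributions: A=38, B=72, C=72, D=72, E=64
Pot levels (distinct totals of non-folded players): 38, 64, 72
Layer 1-38: 38 each from A, B, C, D, E = 38*5 = 190 chips; eligible A, B, C, D, E
Layer 39-64: 26 each from B, C, D, E = 26*4 = 104 chips; eligible B, C, D, E
Layer 65-72: 8 each from B, C, D = 8*3 = 24 chips; eligible B, C, D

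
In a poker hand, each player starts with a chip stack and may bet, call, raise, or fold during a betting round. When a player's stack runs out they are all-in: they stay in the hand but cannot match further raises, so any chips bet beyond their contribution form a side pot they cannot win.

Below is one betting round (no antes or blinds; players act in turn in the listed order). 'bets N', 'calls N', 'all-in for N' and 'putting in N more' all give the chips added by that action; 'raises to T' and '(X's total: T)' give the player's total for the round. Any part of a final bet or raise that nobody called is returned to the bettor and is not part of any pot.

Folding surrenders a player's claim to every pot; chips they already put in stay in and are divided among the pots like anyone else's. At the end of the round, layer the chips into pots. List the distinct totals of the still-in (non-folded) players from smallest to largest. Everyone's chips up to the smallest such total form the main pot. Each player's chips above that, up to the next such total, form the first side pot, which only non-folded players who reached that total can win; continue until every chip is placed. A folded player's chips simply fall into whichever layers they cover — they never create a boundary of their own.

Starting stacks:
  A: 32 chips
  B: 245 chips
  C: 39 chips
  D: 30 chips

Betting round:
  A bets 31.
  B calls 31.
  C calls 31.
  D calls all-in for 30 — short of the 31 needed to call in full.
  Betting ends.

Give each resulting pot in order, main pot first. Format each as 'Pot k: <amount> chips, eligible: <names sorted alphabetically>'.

Contributions: A=31, B=31, C=31, D=30
Pot levels (distinct totals of non-folded players): 30, 31
Layer 1-30: 30 each from A, B, C, D = 30*4 = 120 chips; eligible A, B, C, D
Layer 31-31: 1 each from A, B, C = 1*3 = 3 chips; eligible A, B, C

Pot 1: 120 chips, eligible: A, B, C, D
Pot 2: 3 chips, eligible: A, B, C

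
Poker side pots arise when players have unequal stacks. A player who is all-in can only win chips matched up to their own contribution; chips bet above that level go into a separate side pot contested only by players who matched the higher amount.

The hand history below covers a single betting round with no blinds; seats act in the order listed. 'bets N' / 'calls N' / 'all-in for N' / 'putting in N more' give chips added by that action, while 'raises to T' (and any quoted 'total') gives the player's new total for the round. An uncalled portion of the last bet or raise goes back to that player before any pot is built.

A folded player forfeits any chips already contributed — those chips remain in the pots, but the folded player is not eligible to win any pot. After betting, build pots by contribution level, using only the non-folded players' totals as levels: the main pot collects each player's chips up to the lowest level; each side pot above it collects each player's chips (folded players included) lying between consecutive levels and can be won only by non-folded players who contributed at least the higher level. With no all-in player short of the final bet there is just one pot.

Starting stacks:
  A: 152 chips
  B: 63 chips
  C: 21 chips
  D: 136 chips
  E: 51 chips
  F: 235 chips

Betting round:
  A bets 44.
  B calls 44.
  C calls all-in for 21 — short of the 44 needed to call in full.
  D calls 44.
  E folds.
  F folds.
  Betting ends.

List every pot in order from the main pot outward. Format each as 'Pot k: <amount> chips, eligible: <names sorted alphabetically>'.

Pot 1: 84 chips, eligible: A, B, C, D
Pot 2: 69 chips, eligible: A, B, D

Derivation:
Contributions: A=44, B=44, C=21, D=44
Folded: E, F
Pot levels (distinct totals of non-folded players): 21, 44
Layer 1-21: 21 each from A, B, C, D = 21*4 = 84 chips; eligible A, B, C, D
Layer 22-44: 23 each from A, B, D = 23*3 = 69 chips; eligible A, B, D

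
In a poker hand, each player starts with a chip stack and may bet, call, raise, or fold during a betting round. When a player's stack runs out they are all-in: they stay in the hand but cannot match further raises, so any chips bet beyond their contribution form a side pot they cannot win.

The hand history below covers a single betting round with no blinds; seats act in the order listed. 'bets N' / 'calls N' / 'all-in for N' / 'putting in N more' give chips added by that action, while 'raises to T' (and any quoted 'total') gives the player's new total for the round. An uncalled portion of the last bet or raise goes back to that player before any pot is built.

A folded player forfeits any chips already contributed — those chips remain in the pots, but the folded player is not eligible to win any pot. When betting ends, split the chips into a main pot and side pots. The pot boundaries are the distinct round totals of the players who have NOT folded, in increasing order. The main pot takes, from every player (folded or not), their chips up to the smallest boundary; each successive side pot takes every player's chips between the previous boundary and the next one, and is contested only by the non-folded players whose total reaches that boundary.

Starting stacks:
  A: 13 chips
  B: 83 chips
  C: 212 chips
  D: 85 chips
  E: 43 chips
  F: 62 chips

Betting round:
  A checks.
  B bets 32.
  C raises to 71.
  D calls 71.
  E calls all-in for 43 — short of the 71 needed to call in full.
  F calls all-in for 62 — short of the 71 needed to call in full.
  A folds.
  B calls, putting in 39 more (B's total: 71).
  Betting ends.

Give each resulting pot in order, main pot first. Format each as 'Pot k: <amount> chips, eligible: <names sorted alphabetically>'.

Pot 1: 215 chips, eligible: B, C, D, E, F
Pot 2: 76 chips, eligible: B, C, D, F
Pot 3: 27 chips, eligible: B, C, D

Derivation:
Contributions: B=71, C=71, D=71, E=43, F=62
Folded: A
Pot levels (distinct totals of non-folded players): 43, 62, 71
Layer 1-43: 43 each from B, C, D, E, F = 43*5 = 215 chips; eligible B, C, D, E, F
Layer 44-62: 19 each from B, C, D, F = 19*4 = 76 chips; eligible B, C, D, F
Layer 63-71: 9 each from B, C, D = 9*3 = 27 chips; eligible B, C, D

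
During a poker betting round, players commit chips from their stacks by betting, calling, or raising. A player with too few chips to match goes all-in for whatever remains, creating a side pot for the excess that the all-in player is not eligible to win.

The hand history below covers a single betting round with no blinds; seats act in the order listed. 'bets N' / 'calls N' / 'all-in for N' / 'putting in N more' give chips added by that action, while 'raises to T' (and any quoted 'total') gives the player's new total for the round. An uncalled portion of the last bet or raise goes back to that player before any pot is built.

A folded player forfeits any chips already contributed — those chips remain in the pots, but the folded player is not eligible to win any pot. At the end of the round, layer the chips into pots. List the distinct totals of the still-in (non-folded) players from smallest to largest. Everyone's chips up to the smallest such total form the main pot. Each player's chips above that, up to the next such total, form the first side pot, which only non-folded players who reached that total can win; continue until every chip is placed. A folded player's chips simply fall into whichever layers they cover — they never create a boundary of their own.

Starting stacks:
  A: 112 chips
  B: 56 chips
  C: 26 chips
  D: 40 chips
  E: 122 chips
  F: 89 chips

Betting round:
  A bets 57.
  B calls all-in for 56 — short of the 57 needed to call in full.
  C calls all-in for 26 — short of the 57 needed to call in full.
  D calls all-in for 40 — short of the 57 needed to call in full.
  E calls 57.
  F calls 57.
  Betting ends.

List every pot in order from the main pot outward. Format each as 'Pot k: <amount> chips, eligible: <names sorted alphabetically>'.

Contributions: A=57, B=56, C=26, D=40, E=57, F=57
Pot levels (distinct totals of non-folded players): 26, 40, 56, 57
Layer 1-26: 26 each from A, B, C, D, E, F = 26*6 = 156 chips; eligible A, B, C, D, E, F
Layer 27-40: 14 each from A, B, D, E, F = 14*5 = 70 chips; eligible A, B, D, E, F
Layer 41-56: 16 each from A, B, E, F = 16*4 = 64 chips; eligible A, B, E, F
Layer 57-57: 1 each from A, E, F = 1*3 = 3 chips; eligible A, E, F

Pot 1: 156 chips, eligible: A, B, C, D, E, F
Pot 2: 70 chips, eligible: A, B, D, E, F
Pot 3: 64 chips, eligible: A, B, E, F
Pot 4: 3 chips, eligible: A, E, F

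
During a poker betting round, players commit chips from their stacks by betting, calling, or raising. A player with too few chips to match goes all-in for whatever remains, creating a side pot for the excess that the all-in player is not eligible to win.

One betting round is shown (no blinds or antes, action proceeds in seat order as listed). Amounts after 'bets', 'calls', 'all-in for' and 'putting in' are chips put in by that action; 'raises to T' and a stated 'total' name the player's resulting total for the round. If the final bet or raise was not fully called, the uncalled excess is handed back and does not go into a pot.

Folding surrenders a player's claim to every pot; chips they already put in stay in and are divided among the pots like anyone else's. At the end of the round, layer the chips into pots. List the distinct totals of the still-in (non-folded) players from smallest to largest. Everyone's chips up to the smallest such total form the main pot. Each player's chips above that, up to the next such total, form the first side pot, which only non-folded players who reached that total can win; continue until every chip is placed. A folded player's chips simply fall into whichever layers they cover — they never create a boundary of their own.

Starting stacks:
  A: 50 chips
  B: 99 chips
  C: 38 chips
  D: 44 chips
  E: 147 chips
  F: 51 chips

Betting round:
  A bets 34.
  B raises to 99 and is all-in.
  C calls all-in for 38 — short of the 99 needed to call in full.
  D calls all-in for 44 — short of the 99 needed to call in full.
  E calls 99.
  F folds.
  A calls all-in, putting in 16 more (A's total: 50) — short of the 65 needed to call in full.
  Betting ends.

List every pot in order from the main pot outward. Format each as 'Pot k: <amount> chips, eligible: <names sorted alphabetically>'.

Contributions: A=50, B=99, C=38, D=44, E=99
Folded: F
Pot levels (distinct totals of non-folded players): 38, 44, 50, 99
Layer 1-38: 38 each from A, B, C, D, E = 38*5 = 190 chips; eligible A, B, C, D, E
Layer 39-44: 6 each from A, B, D, E = 6*4 = 24 chips; eligible A, B, D, E
Layer 45-50: 6 each from A, B, E = 6*3 = 18 chips; eligible A, B, E
Layer 51-99: 49 each from B, E = 49*2 = 98 chips; eligible B, E

Pot 1: 190 chips, eligible: A, B, C, D, E
Pot 2: 24 chips, eligible: A, B, D, E
Pot 3: 18 chips, eligible: A, B, E
Pot 4: 98 chips, eligible: B, E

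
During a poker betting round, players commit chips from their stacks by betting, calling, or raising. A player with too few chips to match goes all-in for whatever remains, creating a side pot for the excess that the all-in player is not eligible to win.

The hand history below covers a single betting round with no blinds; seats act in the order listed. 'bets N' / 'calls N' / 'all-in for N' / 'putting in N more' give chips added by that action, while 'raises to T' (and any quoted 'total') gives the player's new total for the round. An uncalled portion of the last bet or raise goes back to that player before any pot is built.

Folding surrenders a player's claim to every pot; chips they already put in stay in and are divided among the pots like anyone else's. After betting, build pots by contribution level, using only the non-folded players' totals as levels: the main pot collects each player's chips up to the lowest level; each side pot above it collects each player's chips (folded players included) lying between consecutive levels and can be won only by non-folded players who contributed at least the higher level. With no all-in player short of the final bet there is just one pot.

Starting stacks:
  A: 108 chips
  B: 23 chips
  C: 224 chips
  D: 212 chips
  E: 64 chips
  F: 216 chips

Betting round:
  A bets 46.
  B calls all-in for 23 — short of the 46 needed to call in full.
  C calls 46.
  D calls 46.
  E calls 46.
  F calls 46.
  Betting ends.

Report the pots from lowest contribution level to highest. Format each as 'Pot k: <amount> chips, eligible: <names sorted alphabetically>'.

Contributions: A=46, B=23, C=46, D=46, E=46, F=46
Pot levels (distinct totals of non-folded players): 23, 46
Layer 1-23: 23 each from A, B, C, D, E, F = 23*6 = 138 chips; eligible A, B, C, D, E, F
Layer 24-46: 23 each from A, C, D, E, F = 23*5 = 115 chips; eligible A, C, D, E, F

Pot 1: 138 chips, eligible: A, B, C, D, E, F
Pot 2: 115 chips, eligible: A, C, D, E, F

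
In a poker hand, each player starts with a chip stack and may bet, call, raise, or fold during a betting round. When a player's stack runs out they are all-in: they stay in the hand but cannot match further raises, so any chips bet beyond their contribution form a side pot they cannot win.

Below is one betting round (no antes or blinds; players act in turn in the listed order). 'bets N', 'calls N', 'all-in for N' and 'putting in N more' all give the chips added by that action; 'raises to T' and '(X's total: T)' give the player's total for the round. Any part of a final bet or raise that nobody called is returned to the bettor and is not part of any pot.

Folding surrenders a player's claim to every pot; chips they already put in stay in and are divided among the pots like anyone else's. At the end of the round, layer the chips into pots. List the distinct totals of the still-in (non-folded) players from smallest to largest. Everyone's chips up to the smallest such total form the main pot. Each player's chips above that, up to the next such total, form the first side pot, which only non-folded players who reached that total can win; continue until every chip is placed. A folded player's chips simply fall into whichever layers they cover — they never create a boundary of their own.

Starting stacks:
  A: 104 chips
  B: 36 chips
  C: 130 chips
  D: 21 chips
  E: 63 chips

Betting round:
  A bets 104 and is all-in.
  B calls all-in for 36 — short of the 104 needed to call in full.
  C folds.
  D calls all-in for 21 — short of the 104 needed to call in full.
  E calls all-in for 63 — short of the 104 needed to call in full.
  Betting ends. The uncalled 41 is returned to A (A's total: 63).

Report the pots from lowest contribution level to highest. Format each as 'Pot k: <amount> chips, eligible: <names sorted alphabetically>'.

Contributions (after 41 returned to A): A=63, B=36, D=21, E=63
Folded: C
Pot levels (distinct totals of non-folded players): 21, 36, 63
Layer 1-21: 21 each from A, B, D, E = 21*4 = 84 chips; eligible A, B, D, E
Layer 22-36: 15 each from A, B, E = 15*3 = 45 chips; eligible A, B, E
Layer 37-63: 27 each from A, E = 27*2 = 54 chips; eligible A, E

Pot 1: 84 chips, eligible: A, B, D, E
Pot 2: 45 chips, eligible: A, B, E
Pot 3: 54 chips, eligible: A, E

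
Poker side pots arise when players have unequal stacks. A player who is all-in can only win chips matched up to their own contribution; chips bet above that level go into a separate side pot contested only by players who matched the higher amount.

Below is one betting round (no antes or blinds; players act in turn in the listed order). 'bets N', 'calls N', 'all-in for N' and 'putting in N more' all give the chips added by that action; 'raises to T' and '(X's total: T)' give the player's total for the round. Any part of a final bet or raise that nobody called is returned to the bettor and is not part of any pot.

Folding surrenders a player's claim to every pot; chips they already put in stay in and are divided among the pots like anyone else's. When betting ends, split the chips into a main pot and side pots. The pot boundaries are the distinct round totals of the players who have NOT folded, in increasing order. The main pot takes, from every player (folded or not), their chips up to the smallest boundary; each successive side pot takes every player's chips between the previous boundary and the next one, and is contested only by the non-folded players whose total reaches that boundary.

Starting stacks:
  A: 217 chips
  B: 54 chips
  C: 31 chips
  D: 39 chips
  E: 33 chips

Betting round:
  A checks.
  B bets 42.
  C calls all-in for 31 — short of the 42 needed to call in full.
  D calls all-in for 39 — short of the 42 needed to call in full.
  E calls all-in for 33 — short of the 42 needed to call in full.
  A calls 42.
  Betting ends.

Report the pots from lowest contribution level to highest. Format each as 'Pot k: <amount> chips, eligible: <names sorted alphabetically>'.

Pot 1: 155 chips, eligible: A, B, C, D, E
Pot 2: 8 chips, eligible: A, B, D, E
Pot 3: 18 chips, eligible: A, B, D
Pot 4: 6 chips, eligible: A, B

Derivation:
Contributions: A=42, B=42, C=31, D=39, E=33
Pot levels (distinct totals of non-folded players): 31, 33, 39, 42
Layer 1-31: 31 each from A, B, C, D, E = 31*5 = 155 chips; eligible A, B, C, D, E
Layer 32-33: 2 each from A, B, D, E = 2*4 = 8 chips; eligible A, B, D, E
Layer 34-39: 6 each from A, B, D = 6*3 = 18 chips; eligible A, B, D
Layer 40-42: 3 each from A, B = 3*2 = 6 chips; eligible A, B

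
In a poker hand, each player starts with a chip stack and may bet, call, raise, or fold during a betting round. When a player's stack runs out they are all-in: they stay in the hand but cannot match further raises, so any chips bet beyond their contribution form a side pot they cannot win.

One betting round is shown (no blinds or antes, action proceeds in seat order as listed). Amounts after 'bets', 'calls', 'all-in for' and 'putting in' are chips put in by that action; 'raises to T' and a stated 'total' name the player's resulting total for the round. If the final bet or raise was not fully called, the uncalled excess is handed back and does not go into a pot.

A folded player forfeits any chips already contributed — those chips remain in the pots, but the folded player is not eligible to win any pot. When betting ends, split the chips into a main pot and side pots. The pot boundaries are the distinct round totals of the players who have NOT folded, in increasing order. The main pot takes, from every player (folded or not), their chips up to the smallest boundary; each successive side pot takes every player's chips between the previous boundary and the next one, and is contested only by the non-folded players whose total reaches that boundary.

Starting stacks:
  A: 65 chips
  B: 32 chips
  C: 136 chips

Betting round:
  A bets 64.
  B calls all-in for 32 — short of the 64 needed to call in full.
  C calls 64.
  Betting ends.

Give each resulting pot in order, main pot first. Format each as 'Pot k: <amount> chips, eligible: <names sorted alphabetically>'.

Contributions: A=64, B=32, C=64
Pot levels (distinct totals of non-folded players): 32, 64
Layer 1-32: 32 each from A, B, C = 32*3 = 96 chips; eligible A, B, C
Layer 33-64: 32 each from A, C = 32*2 = 64 chips; eligible A, C

Pot 1: 96 chips, eligible: A, B, C
Pot 2: 64 chips, eligible: A, C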